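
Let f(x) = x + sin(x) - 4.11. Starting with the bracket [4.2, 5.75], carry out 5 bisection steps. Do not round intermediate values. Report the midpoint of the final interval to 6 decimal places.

f(4.200000) = -0.781576, f(5.750000) = 1.131721 (opposite signs)
step 1: m = 4.975000, f(m) = -0.100715 < 0 → root in [4.975000, 5.750000]
step 2: m = 5.362500, f(m) = 0.456483 > 0 → root in [4.975000, 5.362500]
step 3: m = 5.168750, f(m) = 0.161088 > 0 → root in [4.975000, 5.168750]
step 4: m = 5.071875, f(m) = 0.025797 > 0 → root in [4.975000, 5.071875]
step 5: m = 5.023438, f(m) = -0.038576 < 0 → root in [5.023438, 5.071875]
Midpoint of [5.023438, 5.071875] = 5.047656

5.047656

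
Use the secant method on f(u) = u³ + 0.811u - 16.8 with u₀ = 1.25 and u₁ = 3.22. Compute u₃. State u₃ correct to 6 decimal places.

f(u_0) = -13.833125, f(u_1) = 19.197668
u_2 = 3.220000 - (19.197668)·(3.220000 - 1.250000)/(19.197668 - (-13.833125)) = 2.075026; f(u_2) = -6.182649
u_3 = 2.075026 - (-6.182649)·(2.075026 - 3.220000)/(-6.182649 - (19.197668)) = 2.353942; f(u_3) = -1.847665

2.353942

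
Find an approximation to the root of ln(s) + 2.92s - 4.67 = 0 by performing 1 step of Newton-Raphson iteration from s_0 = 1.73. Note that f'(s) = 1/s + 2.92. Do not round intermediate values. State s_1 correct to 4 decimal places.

s_0 = 1.730000: f = 0.929721, f' = 3.498035 → s_1 = 1.730000 - (0.929721)/(3.498035) = 1.464216

1.4642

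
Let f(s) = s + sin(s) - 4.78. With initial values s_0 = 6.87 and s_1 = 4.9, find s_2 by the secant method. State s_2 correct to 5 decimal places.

f(s_0) = 2.643711, f(s_1) = -0.862453
s_2 = 4.900000 - (-0.862453)·(4.900000 - 6.870000)/(-0.862453 - (2.643711)) = 5.384584; f(s_2) = -0.177872

5.38458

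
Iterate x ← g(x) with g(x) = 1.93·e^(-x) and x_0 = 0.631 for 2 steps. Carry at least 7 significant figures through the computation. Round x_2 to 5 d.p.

x_1 = g(0.631000) = 1.026875
x_2 = g(1.026875) = 0.691180

0.69118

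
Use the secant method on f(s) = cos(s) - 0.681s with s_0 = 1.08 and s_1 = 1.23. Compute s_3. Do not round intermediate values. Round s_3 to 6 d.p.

0.906402

Secant update: s_(k+1) = s_k − f(s_k)·(s_k − s_(k-1))/(f(s_k) − f(s_(k-1))).
f(s_0) = -0.264152, f(s_1) = -0.503392
s_2 = 1.230000 - (-0.503392)·(1.230000 - 1.080000)/(-0.503392 - (-0.264152)) = 0.914381; f(s_2) = -0.012413
s_3 = 0.914381 - (-0.012413)·(0.914381 - 1.230000)/(-0.012413 - (-0.503392)) = 0.906402; f(s_3) = -0.000677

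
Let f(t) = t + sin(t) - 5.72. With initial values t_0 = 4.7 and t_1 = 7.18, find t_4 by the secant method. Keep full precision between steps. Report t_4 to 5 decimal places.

f(t_0) = -2.019923, f(t_1) = 2.241343
t_2 = 7.180000 - (2.241343)·(7.180000 - 4.700000)/(2.241343 - (-2.019923)) = 5.875568; f(t_2) = -0.240854
t_3 = 5.875568 - (-0.240854)·(5.875568 - 7.180000)/(-0.240854 - (2.241343)) = 6.002141; f(t_3) = 0.004782
t_4 = 6.002141 - (0.004782)·(6.002141 - 5.875568)/(0.004782 - (-0.240854)) = 5.999677; f(t_4) = -0.000049

5.99968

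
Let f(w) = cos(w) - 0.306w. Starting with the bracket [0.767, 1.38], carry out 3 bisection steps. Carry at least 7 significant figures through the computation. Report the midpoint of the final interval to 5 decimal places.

1.18844

f(0.767000) = 0.485294, f(1.380000) = -0.232639 (opposite signs)
step 1: m = 1.073500, f(m) = 0.148560 > 0 → root in [1.073500, 1.380000]
step 2: m = 1.226750, f(m) = -0.038086 < 0 → root in [1.073500, 1.226750]
step 3: m = 1.150125, f(m) = 0.056435 > 0 → root in [1.150125, 1.226750]
Midpoint of [1.150125, 1.226750] = 1.188438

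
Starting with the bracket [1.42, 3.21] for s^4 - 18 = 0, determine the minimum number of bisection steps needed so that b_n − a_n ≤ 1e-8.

Initial width b − a = 3.21 − 1.42 = 1.790000.
After n steps the width is (b−a)/2^n; need (b−a)/2^n ≤ 1e-8.
So n ≥ log₂(1.790000/1e-8) = log₂(179000000.0000) ≈ 27.4154.
Hence n = 28.

28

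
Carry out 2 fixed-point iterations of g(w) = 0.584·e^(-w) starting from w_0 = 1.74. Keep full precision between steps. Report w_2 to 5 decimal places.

w_1 = g(1.740000) = 0.102504
w_2 = g(0.102504) = 0.527104

0.52710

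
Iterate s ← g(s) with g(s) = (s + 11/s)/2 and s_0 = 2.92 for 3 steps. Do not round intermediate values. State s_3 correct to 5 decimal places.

s_1 = g(2.920000) = 3.343562
s_2 = g(3.343562) = 3.316733
s_3 = g(3.316733) = 3.316625

3.31662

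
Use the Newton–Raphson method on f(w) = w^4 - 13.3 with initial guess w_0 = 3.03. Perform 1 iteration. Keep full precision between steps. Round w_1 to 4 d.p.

f'(w) = 4w^3
w_0 = 3.030000: f = 70.988925, f' = 111.272508 → w_1 = 3.030000 - (70.988925)/(111.272508) = 2.392026

2.3920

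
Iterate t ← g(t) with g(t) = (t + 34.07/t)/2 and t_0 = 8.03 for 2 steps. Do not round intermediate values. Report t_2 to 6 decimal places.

5.844259

t_1 = g(8.030000) = 6.136420
t_2 = g(6.136420) = 5.844259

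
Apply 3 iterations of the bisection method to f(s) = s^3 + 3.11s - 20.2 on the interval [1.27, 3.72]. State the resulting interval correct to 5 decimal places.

f(1.270000) = -14.201917, f(3.720000) = 42.848048 (opposite signs)
step 1: m = 2.495000, f(m) = 3.090887 > 0 → root in [1.270000, 2.495000]
step 2: m = 1.882500, f(m) = -7.674210 < 0 → root in [1.882500, 2.495000]
step 3: m = 2.188750, f(m) = -2.907504 < 0 → root in [2.188750, 2.495000]

[2.18875, 2.49500]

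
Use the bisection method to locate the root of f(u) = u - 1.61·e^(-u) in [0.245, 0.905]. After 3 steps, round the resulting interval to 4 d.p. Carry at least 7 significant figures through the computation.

f(0.245000) = -1.015154, f(0.905000) = 0.253688 (opposite signs)
step 1: m = 0.575000, f(m) = -0.330955 < 0 → root in [0.575000, 0.905000]
step 2: m = 0.740000, f(m) = -0.028153 < 0 → root in [0.740000, 0.905000]
step 3: m = 0.822500, f(m) = 0.115176 > 0 → root in [0.740000, 0.822500]

[0.7400, 0.8225]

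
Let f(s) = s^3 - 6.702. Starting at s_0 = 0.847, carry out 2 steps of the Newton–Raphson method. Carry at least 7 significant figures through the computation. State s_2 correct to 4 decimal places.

2.6175

f'(s) = 3s^2
s_0 = 0.847000: f = -6.094355, f' = 2.152227 → s_1 = 0.847000 - (-6.094355)/(2.152227) = 3.678650
s_1 = 3.678650: f = 43.079224, f' = 40.597408 → s_2 = 3.678650 - (43.079224)/(40.597408) = 2.617518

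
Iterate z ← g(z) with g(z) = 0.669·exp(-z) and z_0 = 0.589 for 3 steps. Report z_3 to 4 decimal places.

z_1 = g(0.589000) = 0.371216
z_2 = g(0.371216) = 0.461540
z_3 = g(0.461540) = 0.421679

0.4217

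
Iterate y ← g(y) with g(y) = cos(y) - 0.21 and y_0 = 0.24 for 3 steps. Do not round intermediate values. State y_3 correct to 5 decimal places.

0.66083

y_1 = g(0.240000) = 0.761338
y_2 = g(0.761338) = 0.513914
y_3 = g(0.513914) = 0.660827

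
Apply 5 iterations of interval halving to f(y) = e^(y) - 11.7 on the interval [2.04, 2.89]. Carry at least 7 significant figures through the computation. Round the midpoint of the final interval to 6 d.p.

f(2.040000) = -4.009391, f(2.890000) = 6.293310 (opposite signs)
step 1: m = 2.465000, f(m) = 0.063482 > 0 → root in [2.040000, 2.465000]
step 2: m = 2.252500, f(m) = -2.188515 < 0 → root in [2.252500, 2.465000]
step 3: m = 2.358750, f(m) = -1.122279 < 0 → root in [2.358750, 2.465000]
step 4: m = 2.411875, f(m) = -0.545143 < 0 → root in [2.411875, 2.465000]
step 5: m = 2.438438, f(m) = -0.244872 < 0 → root in [2.438438, 2.465000]
Midpoint of [2.438438, 2.465000] = 2.451719

2.451719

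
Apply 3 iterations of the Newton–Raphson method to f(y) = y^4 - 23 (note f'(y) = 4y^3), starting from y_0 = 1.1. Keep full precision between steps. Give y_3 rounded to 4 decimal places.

3.0226

y_0 = 1.100000: f = -21.535900, f' = 5.324000 → y_1 = 1.100000 - (-21.535900)/(5.324000) = 5.145060
y_1 = 5.145060: f = 677.747909, f' = 544.792787 → y_2 = 5.145060 - (677.747909)/(544.792787) = 3.901013
y_2 = 3.901013: f = 208.584546, f' = 237.460934 → y_3 = 3.901013 - (208.584546)/(237.460934) = 3.022618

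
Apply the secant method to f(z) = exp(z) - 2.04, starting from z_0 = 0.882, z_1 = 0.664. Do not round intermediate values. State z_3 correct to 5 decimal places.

0.71305

Secant update: z_(k+1) = z_k − f(z_k)·(z_k − z_(k-1))/(f(z_k) − f(z_(k-1))).
f(z_0) = 0.375726, f(z_1) = -0.097453
z_2 = 0.664000 - (-0.097453)·(0.664000 - 0.882000)/(-0.097453 - (0.375726)) = 0.708898; f(z_2) = -0.008249
z_3 = 0.708898 - (-0.008249)·(0.708898 - 0.664000)/(-0.008249 - (-0.097453)) = 0.713050; f(z_3) = 0.000204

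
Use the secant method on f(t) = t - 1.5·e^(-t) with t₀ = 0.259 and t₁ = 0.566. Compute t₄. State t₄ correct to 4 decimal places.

f(t_0) = -0.898735, f(t_1) = -0.285688
t_2 = 0.566000 - (-0.285688)·(0.566000 - 0.259000)/(-0.285688 - (-0.898735)) = 0.709066; f(t_2) = -0.029089
t_3 = 0.709066 - (-0.029089)·(0.709066 - 0.566000)/(-0.029089 - (-0.285688)) = 0.725285; f(t_3) = -0.000995
t_4 = 0.725285 - (-0.000995)·(0.725285 - 0.709066)/(-0.000995 - (-0.029089)) = 0.725859; f(t_4) = -0.000004

0.7259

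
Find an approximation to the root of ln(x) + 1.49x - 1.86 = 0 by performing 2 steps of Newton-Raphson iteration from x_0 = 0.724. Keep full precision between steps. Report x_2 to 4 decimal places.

1.1525

Newton update: x ← x − f(x)/f'(x).
f'(x) = 1/x + 1.49
x_0 = 0.724000: f = -1.104204, f' = 2.871215 → x_1 = 0.724000 - (-1.104204)/(2.871215) = 1.108577
x_1 = 1.108577: f = -0.105143, f' = 2.392057 → x_2 = 1.108577 - (-0.105143)/(2.392057) = 1.152532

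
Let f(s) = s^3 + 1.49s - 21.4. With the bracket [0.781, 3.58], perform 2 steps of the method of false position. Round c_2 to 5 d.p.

False-position update: c = (a·f(b) − b·f(a))/(f(b) − f(a)); replace the endpoint whose sign matches f(c).
f(0.781000) = -19.759930, f(3.580000) = 29.816912
step 1: c = 1.896602, f(c) = -11.751792 < 0 → new bracket [1.896602, 3.580000]
step 2: c = 2.372512, f(c) = -4.510533 < 0 → new bracket [2.372512, 3.580000]

2.37251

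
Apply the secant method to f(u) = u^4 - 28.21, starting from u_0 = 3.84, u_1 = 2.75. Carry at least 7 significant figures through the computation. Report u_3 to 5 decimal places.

2.36183

f(u_0) = 189.222719, f(u_1) = 28.981406
u_2 = 2.750000 - (28.981406)·(2.750000 - 3.840000)/(28.981406 - (189.222719)) = 2.552861; f(u_2) = 14.262616
u_3 = 2.552861 - (14.262616)·(2.552861 - 2.750000)/(14.262616 - (28.981406)) = 2.361833; f(u_3) = 2.906921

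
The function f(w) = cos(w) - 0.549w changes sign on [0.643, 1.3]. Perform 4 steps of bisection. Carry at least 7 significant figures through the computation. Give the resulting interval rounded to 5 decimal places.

[0.97150, 1.01256]

f(0.643000) = 0.447294, f(1.300000) = -0.446201 (opposite signs)
step 1: m = 0.971500, f(m) = 0.030708 > 0 → root in [0.971500, 1.300000]
step 2: m = 1.135750, f(m) = -0.202074 < 0 → root in [0.971500, 1.135750]
step 3: m = 1.053625, f(m) = -0.084017 < 0 → root in [0.971500, 1.053625]
step 4: m = 1.012563, f(m) = -0.026208 < 0 → root in [0.971500, 1.012563]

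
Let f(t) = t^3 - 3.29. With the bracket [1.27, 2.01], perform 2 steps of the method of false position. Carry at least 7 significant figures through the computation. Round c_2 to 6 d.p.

f(1.270000) = -1.241617, f(2.010000) = 4.830601
step 1: c = 1.421312, f(c) = -0.418771 < 0 → new bracket [1.421312, 2.010000]
step 2: c = 1.468274, f(c) = -0.124650 < 0 → new bracket [1.468274, 2.010000]

1.468274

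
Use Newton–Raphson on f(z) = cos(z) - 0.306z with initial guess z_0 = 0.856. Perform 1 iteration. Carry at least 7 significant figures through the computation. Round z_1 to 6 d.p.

f'(z) = -sin(z) - 0.306
z_0 = 0.856000: f = 0.393528, f' = -1.061227 → z_1 = 0.856000 - (0.393528)/(-1.061227) = 1.226823

1.226823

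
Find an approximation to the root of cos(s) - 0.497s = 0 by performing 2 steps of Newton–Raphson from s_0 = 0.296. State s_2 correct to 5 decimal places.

1.04184

Newton update: s ← s − f(s)/f'(s).
f'(s) = -sin(s) - 0.497
s_0 = 0.296000: f = 0.809399, f' = -0.788697 → s_1 = 0.296000 - (0.809399)/(-0.788697) = 1.322249
s_1 = 1.322249: f = -0.411161, f' = -1.466271 → s_2 = 1.322249 - (-0.411161)/(-1.466271) = 1.041836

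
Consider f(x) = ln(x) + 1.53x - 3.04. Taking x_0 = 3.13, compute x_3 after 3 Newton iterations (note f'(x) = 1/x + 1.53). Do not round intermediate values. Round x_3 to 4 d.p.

Newton update: x ← x − f(x)/f'(x).
x_0 = 3.130000: f = 2.889933, f' = 1.849489 → x_1 = 3.130000 - (2.889933)/(1.849489) = 1.567442
x_1 = 1.567442: f = -0.192368, f' = 2.167982 → x_2 = 1.567442 - (-0.192368)/(2.167982) = 1.656174
x_2 = 1.656174: f = -0.001544, f' = 2.133801 → x_3 = 1.656174 - (-0.001544)/(2.133801) = 1.656897

1.6569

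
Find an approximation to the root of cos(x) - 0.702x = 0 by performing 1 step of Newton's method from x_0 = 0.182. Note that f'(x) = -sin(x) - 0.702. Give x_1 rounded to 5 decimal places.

1.15111

x_0 = 0.182000: f = 0.855720, f' = -0.882997 → x_1 = 0.182000 - (0.855720)/(-0.882997) = 1.151108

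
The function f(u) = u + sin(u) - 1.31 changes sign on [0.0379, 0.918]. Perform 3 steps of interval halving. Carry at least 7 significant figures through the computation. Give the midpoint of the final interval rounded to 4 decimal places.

0.6430

f(0.037900) = -1.234209, f(0.918000) = 0.402388 (opposite signs)
step 1: m = 0.477950, f(m) = -0.372090 < 0 → root in [0.477950, 0.918000]
step 2: m = 0.697975, f(m) = 0.030643 > 0 → root in [0.477950, 0.697975]
step 3: m = 0.587963, f(m) = -0.167371 < 0 → root in [0.587963, 0.697975]
Midpoint of [0.587963, 0.697975] = 0.642969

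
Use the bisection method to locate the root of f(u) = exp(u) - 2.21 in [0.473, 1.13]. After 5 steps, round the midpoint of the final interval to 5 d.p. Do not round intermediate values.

f(0.473000) = -0.605199, f(1.130000) = 0.885657 (opposite signs)
step 1: m = 0.801500, f(m) = 0.018882 > 0 → root in [0.473000, 0.801500]
step 2: m = 0.637250, f(m) = -0.318727 < 0 → root in [0.637250, 0.801500]
step 3: m = 0.719375, f(m) = -0.156850 < 0 → root in [0.719375, 0.801500]
step 4: m = 0.760437, f(m) = -0.070788 < 0 → root in [0.760437, 0.801500]
step 5: m = 0.780969, f(m) = -0.026413 < 0 → root in [0.780969, 0.801500]
Midpoint of [0.780969, 0.801500] = 0.791234

0.79123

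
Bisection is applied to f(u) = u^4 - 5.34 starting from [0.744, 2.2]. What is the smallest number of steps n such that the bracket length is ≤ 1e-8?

Initial width b − a = 2.2 − 0.744 = 1.456000.
After n steps the width is (b−a)/2^n; need (b−a)/2^n ≤ 1e-8.
So n ≥ log₂(1.456000/1e-8) = log₂(145600000.0000) ≈ 27.1174.
Hence n = 28.

28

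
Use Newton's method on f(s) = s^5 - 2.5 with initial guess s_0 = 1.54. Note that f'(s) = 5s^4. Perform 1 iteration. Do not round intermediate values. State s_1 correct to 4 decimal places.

Newton update: s ← s − f(s)/f'(s).
s_0 = 1.540000: f = 6.161709, f' = 28.122433 → s_1 = 1.540000 - (6.161709)/(28.122433) = 1.320897

1.3209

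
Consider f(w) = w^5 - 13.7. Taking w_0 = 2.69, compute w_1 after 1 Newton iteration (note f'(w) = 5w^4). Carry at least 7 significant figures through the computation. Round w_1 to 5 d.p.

2.20433

w_0 = 2.690000: f = 127.151475, f' = 261.805716 → w_1 = 2.690000 - (127.151475)/(261.805716) = 2.204329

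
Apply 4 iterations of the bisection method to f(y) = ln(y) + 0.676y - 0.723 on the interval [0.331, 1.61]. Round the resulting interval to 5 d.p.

f(0.331000) = -1.604881, f(1.610000) = 0.841594 (opposite signs)
step 1: m = 0.970500, f(m) = -0.096886 < 0 → root in [0.970500, 1.610000]
step 2: m = 1.290250, f(m) = 0.404045 > 0 → root in [0.970500, 1.290250]
step 3: m = 1.130375, f(m) = 0.163683 > 0 → root in [0.970500, 1.130375]
step 4: m = 1.050438, f(m) = 0.036302 > 0 → root in [0.970500, 1.050438]

[0.97050, 1.05044]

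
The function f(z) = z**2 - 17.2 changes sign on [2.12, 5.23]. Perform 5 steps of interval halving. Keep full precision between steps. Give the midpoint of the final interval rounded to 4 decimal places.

f(2.120000) = -12.705600, f(5.230000) = 10.152900 (opposite signs)
step 1: m = 3.675000, f(m) = -3.694375 < 0 → root in [3.675000, 5.230000]
step 2: m = 4.452500, f(m) = 2.624756 > 0 → root in [3.675000, 4.452500]
step 3: m = 4.063750, f(m) = -0.685936 < 0 → root in [4.063750, 4.452500]
step 4: m = 4.258125, f(m) = 0.931629 > 0 → root in [4.063750, 4.258125]
step 5: m = 4.160938, f(m) = 0.113401 > 0 → root in [4.063750, 4.160938]
Midpoint of [4.063750, 4.160938] = 4.112344

4.1123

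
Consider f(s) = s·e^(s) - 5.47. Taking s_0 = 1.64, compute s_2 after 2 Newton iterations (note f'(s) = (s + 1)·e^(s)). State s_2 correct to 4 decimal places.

1.3796

s_0 = 1.640000: f = 2.984478, f' = 13.609648 → s_1 = 1.640000 - (2.984478)/(13.609648) = 1.420709
s_1 = 1.420709: f = 0.411809, f' = 10.021863 → s_2 = 1.420709 - (0.411809)/(10.021863) = 1.379618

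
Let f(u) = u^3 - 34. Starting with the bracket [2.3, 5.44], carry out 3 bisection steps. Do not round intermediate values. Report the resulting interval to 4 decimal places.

f(2.300000) = -21.833000, f(5.440000) = 126.989184 (opposite signs)
step 1: m = 3.870000, f(m) = 23.960603 > 0 → root in [2.300000, 3.870000]
step 2: m = 3.085000, f(m) = -4.639361 < 0 → root in [3.085000, 3.870000]
step 3: m = 3.477500, f(m) = 8.053429 > 0 → root in [3.085000, 3.477500]

[3.0850, 3.4775]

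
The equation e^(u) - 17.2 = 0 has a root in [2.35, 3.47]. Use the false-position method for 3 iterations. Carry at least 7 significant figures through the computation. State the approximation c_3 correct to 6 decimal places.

2.833031

f(2.350000) = -6.714430, f(3.470000) = 14.936742
step 1: c = 2.697333, f(c) = -2.359903 < 0 → new bracket [2.697333, 3.470000]
step 2: c = 2.802753, f(c) = -0.710015 < 0 → new bracket [2.802753, 3.470000]
step 3: c = 2.833031, f(c) = -0.203093 < 0 → new bracket [2.833031, 3.470000]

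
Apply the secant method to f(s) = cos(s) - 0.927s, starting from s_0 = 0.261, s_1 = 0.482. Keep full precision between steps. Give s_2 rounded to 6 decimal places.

f(s_0) = 0.724185, f(s_1) = 0.439256
s_2 = 0.482000 - (0.439256)·(0.482000 - 0.261000)/(0.439256 - (0.724185)) = 0.822700; f(s_2) = -0.082398

0.822700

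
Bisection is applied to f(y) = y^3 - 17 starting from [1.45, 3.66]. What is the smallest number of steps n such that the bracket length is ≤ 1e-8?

Initial width b − a = 3.66 − 1.45 = 2.210000.
After n steps the width is (b−a)/2^n; need (b−a)/2^n ≤ 1e-8.
So n ≥ log₂(2.210000/1e-8) = log₂(221000000.0000) ≈ 27.7195.
Hence n = 28.

28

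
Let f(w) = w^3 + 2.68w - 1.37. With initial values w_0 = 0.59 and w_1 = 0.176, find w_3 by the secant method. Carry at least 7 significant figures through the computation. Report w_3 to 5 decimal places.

f(w_0) = 0.416579, f(w_1) = -0.892868
w_2 = 0.176000 - (-0.892868)·(0.176000 - 0.590000)/(-0.892868 - (0.416579)) = 0.458293; f(w_2) = -0.045519
w_3 = 0.458293 - (-0.045519)·(0.458293 - 0.176000)/(-0.045519 - (-0.892868)) = 0.473457; f(w_3) = 0.004997

0.47346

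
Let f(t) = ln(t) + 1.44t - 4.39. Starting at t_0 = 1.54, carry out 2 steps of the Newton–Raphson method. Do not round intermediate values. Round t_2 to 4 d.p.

f'(t) = 1/t + 1.44
t_0 = 1.540000: f = -1.740618, f' = 2.089351 → t_1 = 1.540000 - (-1.740618)/(2.089351) = 2.373090
t_1 = 2.373090: f = -0.108557, f' = 1.861391 → t_2 = 2.373090 - (-0.108557)/(1.861391) = 2.431411

2.4314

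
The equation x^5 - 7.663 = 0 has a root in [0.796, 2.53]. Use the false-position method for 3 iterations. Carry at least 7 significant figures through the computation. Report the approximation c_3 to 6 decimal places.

f(0.796000) = -7.343430, f(2.530000) = 95.994948
step 1: c = 0.919221, f(c) = -7.006702 < 0 → new bracket [0.919221, 2.530000]
step 2: c = 1.028795, f(c) = -6.510492 < 0 → new bracket [1.028795, 2.530000]
step 3: c = 1.124142, f(c) = -5.867830 < 0 → new bracket [1.124142, 2.530000]

1.124142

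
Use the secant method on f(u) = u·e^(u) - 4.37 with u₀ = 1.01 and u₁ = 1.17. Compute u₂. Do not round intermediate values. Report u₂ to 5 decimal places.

1.26636

Secant update: u_(k+1) = u_k − f(u_k)·(u_k − u_(k-1))/(f(u_k) − f(u_(k-1))).
f(u_0) = -1.596943, f(u_1) = -0.600269
u_2 = 1.170000 - (-0.600269)·(1.170000 - 1.010000)/(-0.600269 - (-1.596943)) = 1.266363; f(u_2) = 0.122965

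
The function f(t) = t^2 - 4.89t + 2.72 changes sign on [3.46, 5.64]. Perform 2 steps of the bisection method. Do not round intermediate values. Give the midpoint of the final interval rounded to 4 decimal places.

f(3.460000) = -2.227800, f(5.640000) = 6.950000 (opposite signs)
step 1: m = 4.550000, f(m) = 1.173000 > 0 → root in [3.460000, 4.550000]
step 2: m = 4.005000, f(m) = -0.824425 < 0 → root in [4.005000, 4.550000]
Midpoint of [4.005000, 4.550000] = 4.277500

4.2775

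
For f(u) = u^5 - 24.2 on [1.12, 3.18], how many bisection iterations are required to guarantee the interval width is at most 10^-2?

Initial width b − a = 3.18 − 1.12 = 2.060000.
After n steps the width is (b−a)/2^n; need (b−a)/2^n ≤ 10^-2.
So n ≥ log₂(2.060000/10^-2) = log₂(206.0000) ≈ 7.6865.
Hence n = 8.

8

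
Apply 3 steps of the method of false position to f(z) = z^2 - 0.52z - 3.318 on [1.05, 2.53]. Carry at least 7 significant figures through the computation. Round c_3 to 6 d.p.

2.098318

f(1.050000) = -2.761500, f(2.530000) = 1.767300
step 1: c = 1.952451, f(c) = -0.521210 < 0 → new bracket [1.952451, 2.530000]
step 2: c = 2.083988, f(c) = -0.058667 < 0 → new bracket [2.083988, 2.530000]
step 3: c = 2.098318, f(c) = -0.006186 < 0 → new bracket [2.098318, 2.530000]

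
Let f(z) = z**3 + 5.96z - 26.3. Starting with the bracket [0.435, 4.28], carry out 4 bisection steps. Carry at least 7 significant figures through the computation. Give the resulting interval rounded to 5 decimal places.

f(0.435000) = -23.625087, f(4.280000) = 77.611552 (opposite signs)
step 1: m = 2.357500, f(m) = 0.853228 > 0 → root in [0.435000, 2.357500]
step 2: m = 1.396250, f(m) = -15.256341 < 0 → root in [1.396250, 2.357500]
step 3: m = 1.876875, f(m) = -8.502233 < 0 → root in [1.876875, 2.357500]
step 4: m = 2.117188, f(m) = -4.191306 < 0 → root in [2.117188, 2.357500]

[2.11719, 2.35750]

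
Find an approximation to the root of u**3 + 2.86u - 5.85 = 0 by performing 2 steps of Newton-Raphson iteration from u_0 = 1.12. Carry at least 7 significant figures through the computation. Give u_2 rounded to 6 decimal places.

1.291891

f'(u) = 3u**2 + 2.86
u_0 = 1.120000: f = -1.241872, f' = 6.623200 → u_1 = 1.120000 - (-1.241872)/(6.623200) = 1.307503
u_1 = 1.307503: f = 0.124721, f' = 7.988695 → u_2 = 1.307503 - (0.124721)/(7.988695) = 1.291891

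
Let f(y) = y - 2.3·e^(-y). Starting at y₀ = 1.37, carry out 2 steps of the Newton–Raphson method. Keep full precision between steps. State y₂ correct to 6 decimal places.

0.917756

Newton update: y ← y − f(y)/f'(y).
f'(y) = 1 + 2.3·e^(-y)
y_0 = 1.370000: f = 0.785554, f' = 1.584446 → y_1 = 1.370000 - (0.785554)/(1.584446) = 0.874209
y_1 = 0.874209: f = -0.085332, f' = 1.959541 → y_2 = 0.874209 - (-0.085332)/(1.959541) = 0.917756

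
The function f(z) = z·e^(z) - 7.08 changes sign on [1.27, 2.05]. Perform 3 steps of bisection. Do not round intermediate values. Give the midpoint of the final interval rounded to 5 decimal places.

1.51375

f(1.270000) = -2.557717, f(2.050000) = 8.844197 (opposite signs)
step 1: m = 1.660000, f(m) = 1.650456 > 0 → root in [1.270000, 1.660000]
step 2: m = 1.465000, f(m) = -0.740149 < 0 → root in [1.465000, 1.660000]
step 3: m = 1.562500, f(m) = 0.374271 > 0 → root in [1.465000, 1.562500]
Midpoint of [1.465000, 1.562500] = 1.513750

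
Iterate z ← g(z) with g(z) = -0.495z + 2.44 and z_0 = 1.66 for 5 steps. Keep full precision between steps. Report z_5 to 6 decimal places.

1.631278

z_1 = g(1.660000) = 1.618300
z_2 = g(1.618300) = 1.638942
z_3 = g(1.638942) = 1.628724
z_4 = g(1.628724) = 1.633782
z_5 = g(1.633782) = 1.631278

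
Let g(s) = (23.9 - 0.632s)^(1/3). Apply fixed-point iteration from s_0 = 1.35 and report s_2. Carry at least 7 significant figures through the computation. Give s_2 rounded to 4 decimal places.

2.8063

s_1 = g(1.350000) = 2.845795
s_2 = g(2.845795) = 2.806340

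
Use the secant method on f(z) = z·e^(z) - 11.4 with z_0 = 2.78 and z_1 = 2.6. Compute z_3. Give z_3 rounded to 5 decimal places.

1.96435

Secant update: z_(k+1) = z_k − f(z_k)·(z_k − z_(k-1))/(f(z_k) − f(z_(k-1))).
f(z_0) = 33.410878, f(z_1) = 23.605719
z_2 = 2.600000 - (23.605719)·(2.600000 - 2.780000)/(23.605719 - (33.410878)) = 2.166654; f(z_2) = 7.512775
z_3 = 2.166654 - (7.512775)·(2.166654 - 2.600000)/(7.512775 - (23.605719)) = 1.964352; f(z_3) = 2.606397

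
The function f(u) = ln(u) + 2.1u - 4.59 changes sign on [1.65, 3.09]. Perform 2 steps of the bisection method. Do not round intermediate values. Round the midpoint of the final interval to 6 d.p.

1.830000

f(1.650000) = -0.624225, f(3.090000) = 3.027171 (opposite signs)
step 1: m = 2.370000, f(m) = 1.249890 > 0 → root in [1.650000, 2.370000]
step 2: m = 2.010000, f(m) = 0.329135 > 0 → root in [1.650000, 2.010000]
Midpoint of [1.650000, 2.010000] = 1.830000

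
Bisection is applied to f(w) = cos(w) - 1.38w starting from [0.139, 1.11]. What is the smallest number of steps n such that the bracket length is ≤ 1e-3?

10

Initial width b − a = 1.11 − 0.139 = 0.971000.
After n steps the width is (b−a)/2^n; need (b−a)/2^n ≤ 1e-3.
So n ≥ log₂(0.971000/1e-3) = log₂(971.0000) ≈ 9.9233.
Hence n = 10.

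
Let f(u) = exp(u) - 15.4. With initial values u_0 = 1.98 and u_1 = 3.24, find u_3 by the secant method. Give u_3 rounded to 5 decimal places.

f(u_0) = -8.157257, f(u_1) = 10.133722
u_2 = 3.240000 - (10.133722)·(3.240000 - 1.980000)/(10.133722 - (-8.157257)) = 2.541924; f(u_2) = -2.695907
u_3 = 2.541924 - (-2.695907)·(2.541924 - 3.240000)/(-2.695907 - (10.133722)) = 2.688612; f(u_3) = -0.688760

2.68861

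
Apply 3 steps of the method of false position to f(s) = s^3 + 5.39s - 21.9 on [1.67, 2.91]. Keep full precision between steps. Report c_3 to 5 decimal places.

False-position update: c = (a·f(b) − b·f(a))/(f(b) − f(a)); replace the endpoint whose sign matches f(c).
f(1.670000) = -8.241237, f(2.910000) = 18.427071
step 1: c = 2.053194, f(c) = -2.177829 < 0 → new bracket [2.053194, 2.910000]
step 2: c = 2.143754, f(c) = -0.493159 < 0 → new bracket [2.143754, 2.910000]
step 3: c = 2.163726, f(c) = -0.107575 < 0 → new bracket [2.163726, 2.910000]

2.16373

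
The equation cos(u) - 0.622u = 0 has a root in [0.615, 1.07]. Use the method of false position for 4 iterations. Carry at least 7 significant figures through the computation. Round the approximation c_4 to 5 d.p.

False-position update: c = (a·f(b) − b·f(a))/(f(b) − f(a)); replace the endpoint whose sign matches f(c).
f(0.615000) = 0.434243, f(1.070000) = -0.185416
step 1: c = 0.933854, f(c) = 0.013883 > 0 → new bracket [0.933854, 1.070000]
step 2: c = 0.943338, f(c) = 0.000333 > 0 → new bracket [0.943338, 1.070000]
step 3: c = 0.943565, f(c) = 0.000008 > 0 → new bracket [0.943565, 1.070000]
step 4: c = 0.943570, f(c) = 0.000000 > 0 → new bracket [0.943570, 1.070000]

0.94357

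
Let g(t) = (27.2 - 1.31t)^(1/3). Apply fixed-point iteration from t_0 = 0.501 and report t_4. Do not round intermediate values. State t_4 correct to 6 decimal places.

2.862291

t_1 = g(0.501000) = 2.983004
t_2 = g(2.983004) = 2.855862
t_3 = g(2.855862) = 2.862653
t_4 = g(2.862653) = 2.862291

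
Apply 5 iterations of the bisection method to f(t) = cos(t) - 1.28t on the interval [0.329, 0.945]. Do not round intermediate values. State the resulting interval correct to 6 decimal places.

f(0.329000) = 0.525246, f(0.945000) = -0.623857 (opposite signs)
step 1: m = 0.637000, f(m) = -0.011476 < 0 → root in [0.329000, 0.637000]
step 2: m = 0.483000, f(m) = 0.267366 > 0 → root in [0.483000, 0.637000]
step 3: m = 0.560000, f(m) = 0.130455 > 0 → root in [0.560000, 0.637000]
step 4: m = 0.598500, f(m) = 0.060102 > 0 → root in [0.598500, 0.637000]
step 5: m = 0.617750, f(m) = 0.024464 > 0 → root in [0.617750, 0.637000]

[0.617750, 0.637000]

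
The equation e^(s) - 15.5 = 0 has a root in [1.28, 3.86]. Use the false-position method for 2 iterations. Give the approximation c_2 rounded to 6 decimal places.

2.365974

f(1.280000) = -11.903360, f(3.860000) = 31.965351
step 1: c = 1.980059, f(c) = -8.256832 < 0 → new bracket [1.980059, 3.860000]
step 2: c = 2.365974, f(c) = -4.845588 < 0 → new bracket [2.365974, 3.860000]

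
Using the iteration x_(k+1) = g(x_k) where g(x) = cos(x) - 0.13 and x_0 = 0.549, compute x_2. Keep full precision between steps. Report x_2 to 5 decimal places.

0.61979

x_1 = g(0.549000) = 0.723047
x_2 = g(0.723047) = 0.619793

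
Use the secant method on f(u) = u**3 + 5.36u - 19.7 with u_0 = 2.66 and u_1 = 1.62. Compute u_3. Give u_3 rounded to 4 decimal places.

f(u_0) = 13.378696, f(u_1) = -6.765272
u_2 = 1.620000 - (-6.765272)·(1.620000 - 2.660000)/(-6.765272 - (13.378696)) = 1.969280; f(u_2) = -1.507668
u_3 = 1.969280 - (-1.507668)·(1.969280 - 1.620000)/(-1.507668 - (-6.765272)) = 2.069439; f(u_3) = 0.254730

2.0694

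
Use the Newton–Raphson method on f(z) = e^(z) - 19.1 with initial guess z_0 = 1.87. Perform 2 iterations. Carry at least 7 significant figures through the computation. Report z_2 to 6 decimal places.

f'(z) = e^(z)
z_0 = 1.870000: f = -12.611704, f' = 6.488296 → z_1 = 1.870000 - (-12.611704)/(6.488296) = 3.813762
z_1 = 3.813762: f = 26.220612, f' = 45.320612 → z_2 = 3.813762 - (26.220612)/(45.320612) = 3.235204

3.235204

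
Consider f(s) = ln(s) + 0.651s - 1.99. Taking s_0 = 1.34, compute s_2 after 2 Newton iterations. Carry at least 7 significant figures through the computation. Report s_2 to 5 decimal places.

1.99505

f'(s) = 1/s + 0.651
s_0 = 1.340000: f = -0.824990, f' = 1.397269 → s_1 = 1.340000 - (-0.824990)/(1.397269) = 1.930431
s_1 = 1.930431: f = -0.075546, f' = 1.169019 → s_2 = 1.930431 - (-0.075546)/(1.169019) = 1.995055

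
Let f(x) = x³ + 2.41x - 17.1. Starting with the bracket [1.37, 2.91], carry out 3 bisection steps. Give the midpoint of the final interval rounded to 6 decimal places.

f(1.370000) = -11.226947, f(2.910000) = 14.555271 (opposite signs)
step 1: m = 2.140000, f(m) = -2.142256 < 0 → root in [2.140000, 2.910000]
step 2: m = 2.525000, f(m) = 5.083703 > 0 → root in [2.140000, 2.525000]
step 3: m = 2.332500, f(m) = 1.211422 > 0 → root in [2.140000, 2.332500]
Midpoint of [2.140000, 2.332500] = 2.236250

2.236250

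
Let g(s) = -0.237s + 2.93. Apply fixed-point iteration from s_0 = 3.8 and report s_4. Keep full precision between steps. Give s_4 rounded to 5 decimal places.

2.37315

s_1 = g(3.800000) = 2.029400
s_2 = g(2.029400) = 2.449032
s_3 = g(2.449032) = 2.349579
s_4 = g(2.349579) = 2.373150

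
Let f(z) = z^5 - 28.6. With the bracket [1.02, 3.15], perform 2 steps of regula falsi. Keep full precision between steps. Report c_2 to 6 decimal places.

1.373635

f(1.020000) = -27.495919, f(3.150000) = 281.536420
step 1: c = 1.209515, f(c) = -26.011450 < 0 → new bracket [1.209515, 3.150000]
step 2: c = 1.373635, f(c) = -23.709454 < 0 → new bracket [1.373635, 3.150000]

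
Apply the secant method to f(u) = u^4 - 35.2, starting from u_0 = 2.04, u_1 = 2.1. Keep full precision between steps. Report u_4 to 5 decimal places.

f(u_0) = -17.881085, f(u_1) = -15.751900
u_2 = 2.100000 - (-15.751900)·(2.100000 - 2.040000)/(-15.751900 - (-17.881085)) = 2.543885; f(u_2) = 6.678398
u_3 = 2.543885 - (6.678398)·(2.543885 - 2.100000)/(6.678398 - (-15.751900)) = 2.411723; f(u_3) = -1.369410
u_4 = 2.411723 - (-1.369410)·(2.411723 - 2.543885)/(-1.369410 - (6.678398)) = 2.434211; f(u_4) = -0.089805

2.43421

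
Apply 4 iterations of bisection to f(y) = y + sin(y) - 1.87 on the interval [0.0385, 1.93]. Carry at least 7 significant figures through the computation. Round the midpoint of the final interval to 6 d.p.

f(0.038500) = -1.793010, f(1.930000) = 0.996177 (opposite signs)
step 1: m = 0.984250, f(m) = -0.052893 < 0 → root in [0.984250, 1.930000]
step 2: m = 1.457125, f(m) = 0.580671 > 0 → root in [0.984250, 1.457125]
step 3: m = 1.220687, f(m) = 0.290023 > 0 → root in [0.984250, 1.220687]
step 4: m = 1.102469, f(m) = 0.124793 > 0 → root in [0.984250, 1.102469]
Midpoint of [0.984250, 1.102469] = 1.043359

1.043359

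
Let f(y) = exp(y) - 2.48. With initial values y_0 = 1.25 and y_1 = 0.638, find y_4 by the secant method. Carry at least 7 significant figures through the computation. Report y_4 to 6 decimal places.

f(y_0) = 1.010343, f(y_1) = -0.587308
y_2 = 0.638000 - (-0.587308)·(0.638000 - 1.250000)/(-0.587308 - (1.010343)) = 0.862976; f(y_2) = -0.109797
y_3 = 0.862976 - (-0.109797)·(0.862976 - 0.638000)/(-0.109797 - (-0.587308)) = 0.914706; f(y_3) = 0.016040
y_4 = 0.914706 - (0.016040)·(0.914706 - 0.862976)/(0.016040 - (-0.109797)) = 0.908112; f(y_4) = -0.000364

0.908112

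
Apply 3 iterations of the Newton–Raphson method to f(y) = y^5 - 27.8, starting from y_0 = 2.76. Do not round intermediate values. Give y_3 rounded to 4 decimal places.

f'(y) = 5y^4
y_0 = 2.760000: f = 132.356810, f' = 290.139149 → y_1 = 2.760000 - (132.356810)/(290.139149) = 2.303816
y_1 = 2.303816: f = 37.099155, f' = 140.851422 → y_2 = 2.303816 - (37.099155)/(140.851422) = 2.040424
y_2 = 2.040424: f = 7.567315, f' = 86.666583 → y_3 = 2.040424 - (7.567315)/(86.666583) = 1.953109

1.9531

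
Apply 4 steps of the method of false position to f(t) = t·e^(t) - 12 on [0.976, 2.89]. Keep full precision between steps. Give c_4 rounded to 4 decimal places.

f(0.976000) = -9.409872, f(2.890000) = 40.000665
step 1: c = 1.340507, f(c) = -6.877948 < 0 → new bracket [1.340507, 2.890000]
step 2: c = 1.567846, f(c) = -4.480131 < 0 → new bracket [1.567846, 2.890000]
step 3: c = 1.701014, f(c) = -2.679291 < 0 → new bracket [1.701014, 2.890000]
step 4: c = 1.775654, f(c) = -1.516283 < 0 → new bracket [1.775654, 2.890000]

1.7757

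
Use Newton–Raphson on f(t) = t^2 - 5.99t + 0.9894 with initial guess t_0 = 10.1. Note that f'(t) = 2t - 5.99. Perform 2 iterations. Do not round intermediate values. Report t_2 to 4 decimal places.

6.0220

t_0 = 10.100000: f = 42.500400, f' = 14.210000 → t_1 = 10.100000 - (42.500400)/(14.210000) = 7.109120
t_1 = 7.109120: f = 8.945361, f' = 8.228241 → t_2 = 7.109120 - (8.945361)/(8.228241) = 6.021967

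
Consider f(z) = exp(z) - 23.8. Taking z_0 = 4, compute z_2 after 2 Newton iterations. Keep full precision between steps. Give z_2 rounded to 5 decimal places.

f'(z) = exp(z)
z_0 = 4.000000: f = 30.798150, f' = 54.598150 → z_1 = 4.000000 - (30.798150)/(54.598150) = 3.435912
z_1 = 3.435912: f = 7.259733, f' = 31.059733 → z_2 = 3.435912 - (7.259733)/(31.059733) = 3.202178

3.20218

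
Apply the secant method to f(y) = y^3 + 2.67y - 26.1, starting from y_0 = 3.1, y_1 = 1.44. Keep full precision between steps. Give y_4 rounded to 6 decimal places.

2.659499

f(y_0) = 11.968000, f(y_1) = -19.269216
y_2 = 1.440000 - (-19.269216)·(1.440000 - 3.100000)/(-19.269216 - (11.968000)) = 2.464000; f(y_2) = -4.561454
y_3 = 2.464000 - (-4.561454)·(2.464000 - 1.440000)/(-4.561454 - (-19.269216)) = 2.781582; f(y_3) = 2.848479
y_4 = 2.781582 - (2.848479)·(2.781582 - 2.464000)/(2.848479 - (-4.561454)) = 2.659499; f(y_4) = -0.188672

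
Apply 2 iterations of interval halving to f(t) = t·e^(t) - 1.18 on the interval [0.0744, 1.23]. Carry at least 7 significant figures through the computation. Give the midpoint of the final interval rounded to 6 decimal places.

0.507750

f(0.074400) = -1.099854, f(1.230000) = 3.028112 (opposite signs)
step 1: m = 0.652200, f(m) = 0.072067 > 0 → root in [0.074400, 0.652200]
step 2: m = 0.363300, f(m) = -0.657550 < 0 → root in [0.363300, 0.652200]
Midpoint of [0.363300, 0.652200] = 0.507750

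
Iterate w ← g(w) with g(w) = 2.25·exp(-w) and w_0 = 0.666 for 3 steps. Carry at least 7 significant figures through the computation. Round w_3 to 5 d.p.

1.10819

w_1 = g(0.666000) = 1.155959
w_2 = g(1.155959) = 0.708200
w_3 = g(0.708200) = 1.108192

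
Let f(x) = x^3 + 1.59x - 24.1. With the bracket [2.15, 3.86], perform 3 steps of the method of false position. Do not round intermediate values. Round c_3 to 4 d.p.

False-position update: c = (a·f(b) − b·f(a))/(f(b) − f(a)); replace the endpoint whose sign matches f(c).
f(2.150000) = -10.743125, f(3.860000) = 39.549856
step 1: c = 2.515275, f(c) = -4.187563 < 0 → new bracket [2.515275, 3.860000]
step 2: c = 2.644023, f(c) = -1.412017 < 0 → new bracket [2.644023, 3.860000]
step 3: c = 2.685939, f(c) = -0.452262 < 0 → new bracket [2.685939, 3.860000]

2.6859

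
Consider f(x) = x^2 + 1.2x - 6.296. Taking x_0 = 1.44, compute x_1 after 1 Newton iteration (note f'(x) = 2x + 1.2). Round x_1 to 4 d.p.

2.0514

x_0 = 1.440000: f = -2.494400, f' = 4.080000 → x_1 = 1.440000 - (-2.494400)/(4.080000) = 2.051373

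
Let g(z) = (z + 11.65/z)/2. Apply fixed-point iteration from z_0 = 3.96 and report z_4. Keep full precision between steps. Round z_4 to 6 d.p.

3.413210

z_1 = g(3.960000) = 3.450960
z_2 = g(3.450960) = 3.413416
z_3 = g(3.413416) = 3.413210
z_4 = g(3.413210) = 3.413210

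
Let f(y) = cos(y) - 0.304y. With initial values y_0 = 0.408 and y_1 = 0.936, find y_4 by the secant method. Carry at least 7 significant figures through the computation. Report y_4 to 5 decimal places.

1.19799

f(y_0) = 0.793884, f(y_1) = 0.308470
y_2 = 0.936000 - (0.308470)·(0.936000 - 0.408000)/(0.308470 - (0.793884)) = 1.271531; f(y_2) = -0.091728
y_3 = 1.271531 - (-0.091728)·(1.271531 - 0.936000)/(-0.091728 - (0.308470)) = 1.194626; f(y_3) = 0.004196
y_4 = 1.194626 - (0.004196)·(1.194626 - 1.271531)/(0.004196 - (-0.091728)) = 1.197989; f(y_4) = 0.000042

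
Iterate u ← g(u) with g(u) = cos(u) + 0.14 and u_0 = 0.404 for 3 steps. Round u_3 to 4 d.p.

0.9484

u_1 = g(0.404000) = 1.059496
u_2 = g(1.059496) = 0.629312
u_3 = g(0.629312) = 0.948433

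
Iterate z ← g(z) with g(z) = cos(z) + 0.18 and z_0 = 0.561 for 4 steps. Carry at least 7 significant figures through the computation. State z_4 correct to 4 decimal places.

0.7646

z_1 = g(0.561000) = 1.026724
z_2 = g(1.026724) = 0.697625
z_3 = g(0.697625) = 0.946370
z_4 = g(0.946370) = 0.764632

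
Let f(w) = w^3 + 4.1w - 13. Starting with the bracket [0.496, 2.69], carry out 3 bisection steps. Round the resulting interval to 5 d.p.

[1.59300, 1.86725]

f(0.496000) = -10.844376, f(2.690000) = 17.494109 (opposite signs)
step 1: m = 1.593000, f(m) = -2.426225 < 0 → root in [1.593000, 2.690000]
step 2: m = 2.141500, f(m) = 5.601117 > 0 → root in [1.593000, 2.141500]
step 3: m = 1.867250, f(m) = 1.166121 > 0 → root in [1.593000, 1.867250]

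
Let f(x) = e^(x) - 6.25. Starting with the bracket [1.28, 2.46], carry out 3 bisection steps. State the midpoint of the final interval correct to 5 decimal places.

1.79625

f(1.280000) = -2.653360, f(2.460000) = 5.454812 (opposite signs)
step 1: m = 1.870000, f(m) = 0.238296 > 0 → root in [1.280000, 1.870000]
step 2: m = 1.575000, f(m) = -1.419258 < 0 → root in [1.575000, 1.870000]
step 3: m = 1.722500, f(m) = -0.651493 < 0 → root in [1.722500, 1.870000]
Midpoint of [1.722500, 1.870000] = 1.796250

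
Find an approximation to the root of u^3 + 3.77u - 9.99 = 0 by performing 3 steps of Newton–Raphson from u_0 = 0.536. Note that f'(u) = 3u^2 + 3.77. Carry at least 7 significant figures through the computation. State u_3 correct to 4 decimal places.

1.5947

u_0 = 0.536000: f = -7.815289, f' = 4.631888 → u_1 = 0.536000 - (-7.815289)/(4.631888) = 2.223279
u_1 = 2.223279: f = 9.381370, f' = 18.598914 → u_2 = 2.223279 - (9.381370)/(18.598914) = 1.718875
u_2 = 1.718875: f = 1.568632, f' = 12.633596 → u_3 = 1.718875 - (1.568632)/(12.633596) = 1.594712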